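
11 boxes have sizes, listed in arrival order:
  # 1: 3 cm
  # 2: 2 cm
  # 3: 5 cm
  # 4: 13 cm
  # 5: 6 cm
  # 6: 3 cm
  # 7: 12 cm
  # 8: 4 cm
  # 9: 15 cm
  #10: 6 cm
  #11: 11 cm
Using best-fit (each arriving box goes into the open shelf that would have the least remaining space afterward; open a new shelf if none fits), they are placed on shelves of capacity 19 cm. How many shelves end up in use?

5

  3 → shelf 1 (new)  [load 3/19]
  2 → shelf 1  [load 5/19]
  5 → shelf 1  [load 10/19]
  13 → shelf 2 (new)  [load 13/19]
  6 → shelf 2  [load 19/19]
  3 → shelf 1  [load 13/19]
  12 → shelf 3 (new)  [load 12/19]
  4 → shelf 1  [load 17/19]
  15 → shelf 4 (new)  [load 15/19]
  6 → shelf 3  [load 18/19]
  11 → shelf 5 (new)  [load 11/19]
5 shelves opened.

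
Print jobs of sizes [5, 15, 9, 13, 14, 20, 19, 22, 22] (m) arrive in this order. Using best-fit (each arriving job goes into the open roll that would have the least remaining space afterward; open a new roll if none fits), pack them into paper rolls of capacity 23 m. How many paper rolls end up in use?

7

  5 → roll 1 (new)  [load 5/23]
  15 → roll 1  [load 20/23]
  9 → roll 2 (new)  [load 9/23]
  13 → roll 2  [load 22/23]
  14 → roll 3 (new)  [load 14/23]
  20 → roll 4 (new)  [load 20/23]
  19 → roll 5 (new)  [load 19/23]
  22 → roll 6 (new)  [load 22/23]
  22 → roll 7 (new)  [load 22/23]
7 paper rolls opened.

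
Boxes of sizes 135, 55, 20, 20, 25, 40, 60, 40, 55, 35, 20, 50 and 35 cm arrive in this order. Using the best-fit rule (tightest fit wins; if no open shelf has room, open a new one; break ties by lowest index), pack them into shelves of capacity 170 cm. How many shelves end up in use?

  135 → shelf 1 (new)  [load 135/170]
  55 → shelf 2 (new)  [load 55/170]
  20 → shelf 1  [load 155/170]
  20 → shelf 2  [load 75/170]
  25 → shelf 2  [load 100/170]
  40 → shelf 2  [load 140/170]
  60 → shelf 3 (new)  [load 60/170]
  40 → shelf 3  [load 100/170]
  55 → shelf 3  [load 155/170]
  35 → shelf 4 (new)  [load 35/170]
  20 → shelf 2  [load 160/170]
  50 → shelf 4  [load 85/170]
  35 → shelf 4  [load 120/170]
4 shelves opened.

4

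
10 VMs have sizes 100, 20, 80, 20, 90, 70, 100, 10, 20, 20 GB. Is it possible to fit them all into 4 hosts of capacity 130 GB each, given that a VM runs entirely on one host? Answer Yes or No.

Total = 530 GB; ⌈530/130⌉ = 5.
At least 5 hosts are required, but only 4 are allowed.

No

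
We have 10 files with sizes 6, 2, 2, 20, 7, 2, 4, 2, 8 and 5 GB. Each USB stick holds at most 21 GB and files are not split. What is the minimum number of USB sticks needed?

3

Total = 20 + 8 + 7 + 6 + 5 + 4 + 2 + 2 + 2 + 2 = 58 GB.
Lower bound: ⌈58/21⌉ = 3 USB sticks.
A packing using 3 USB sticks:
  USB stick 1: 20 = 20
  USB stick 2: 8 + 7 + 6 = 21
  USB stick 3: 5 + 4 + 2 + 2 + 2 + 2 = 17
This matches the lower bound, so 3 is optimal.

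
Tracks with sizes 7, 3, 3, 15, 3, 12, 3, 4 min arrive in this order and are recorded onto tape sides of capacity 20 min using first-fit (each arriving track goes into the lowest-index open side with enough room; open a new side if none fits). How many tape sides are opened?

3

  7 → side 1 (new)  [load 7/20]
  3 → side 1  [load 10/20]
  3 → side 1  [load 13/20]
  15 → side 2 (new)  [load 15/20]
  3 → side 1  [load 16/20]
  12 → side 3 (new)  [load 12/20]
  3 → side 1  [load 19/20]
  4 → side 2  [load 19/20]
3 tape sides opened.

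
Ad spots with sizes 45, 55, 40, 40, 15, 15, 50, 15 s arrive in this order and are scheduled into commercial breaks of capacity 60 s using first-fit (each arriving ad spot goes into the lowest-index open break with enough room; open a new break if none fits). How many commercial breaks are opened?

  45 → break 1 (new)  [load 45/60]
  55 → break 2 (new)  [load 55/60]
  40 → break 3 (new)  [load 40/60]
  40 → break 4 (new)  [load 40/60]
  15 → break 1  [load 60/60]
  15 → break 3  [load 55/60]
  50 → break 5 (new)  [load 50/60]
  15 → break 4  [load 55/60]
5 commercial breaks opened.

5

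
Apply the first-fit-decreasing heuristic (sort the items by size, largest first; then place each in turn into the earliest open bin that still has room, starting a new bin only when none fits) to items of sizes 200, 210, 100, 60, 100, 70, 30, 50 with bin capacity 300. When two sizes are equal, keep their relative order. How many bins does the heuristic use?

Sorted descending: 210, 200, 100, 100, 70, 60, 50, 30.
  210 → bin 1 (new)  [load 210/300]
  200 → bin 2 (new)  [load 200/300]
  100 → bin 2  [load 300/300]
  100 → bin 3 (new)  [load 100/300]
  70 → bin 1  [load 280/300]
  60 → bin 3  [load 160/300]
  50 → bin 3  [load 210/300]
  30 → bin 3  [load 240/300]
3 bins opened.

3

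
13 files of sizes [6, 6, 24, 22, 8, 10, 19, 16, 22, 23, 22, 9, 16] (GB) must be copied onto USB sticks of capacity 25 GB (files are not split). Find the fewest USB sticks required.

9

Total = 24 + 23 + 22 + 22 + 22 + 19 + 16 + 16 + 10 + 9 + 8 + 6 + 6 = 203 GB.
Lower bound: ⌈203/25⌉ = 9 USB sticks.
A packing using 9 USB sticks:
  USB stick 1: 24 = 24
  USB stick 2: 23 = 23
  USB stick 3: 22 = 22
  USB stick 4: 22 = 22
  USB stick 5: 22 = 22
  USB stick 6: 19 + 6 = 25
  USB stick 7: 16 + 9 = 25
  USB stick 8: 16 + 8 = 24
  USB stick 9: 10 + 6 = 16
This matches the lower bound, so 9 is optimal.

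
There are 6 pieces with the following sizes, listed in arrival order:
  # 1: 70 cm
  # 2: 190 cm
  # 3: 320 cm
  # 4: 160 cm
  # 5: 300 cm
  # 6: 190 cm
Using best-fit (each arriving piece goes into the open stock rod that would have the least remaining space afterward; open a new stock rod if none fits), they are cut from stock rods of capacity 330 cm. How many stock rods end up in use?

5

  70 → stock rod 1 (new)  [load 70/330]
  190 → stock rod 1  [load 260/330]
  320 → stock rod 2 (new)  [load 320/330]
  160 → stock rod 3 (new)  [load 160/330]
  300 → stock rod 4 (new)  [load 300/330]
  190 → stock rod 5 (new)  [load 190/330]
5 stock rods opened.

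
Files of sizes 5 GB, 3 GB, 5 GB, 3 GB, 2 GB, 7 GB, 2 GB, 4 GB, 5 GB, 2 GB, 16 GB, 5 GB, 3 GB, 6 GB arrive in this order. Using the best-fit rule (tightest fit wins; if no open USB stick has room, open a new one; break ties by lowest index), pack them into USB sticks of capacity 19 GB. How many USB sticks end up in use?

  5 → USB stick 1 (new)  [load 5/19]
  3 → USB stick 1  [load 8/19]
  5 → USB stick 1  [load 13/19]
  3 → USB stick 1  [load 16/19]
  2 → USB stick 1  [load 18/19]
  7 → USB stick 2 (new)  [load 7/19]
  2 → USB stick 2  [load 9/19]
  4 → USB stick 2  [load 13/19]
  5 → USB stick 2  [load 18/19]
  2 → USB stick 3 (new)  [load 2/19]
  16 → USB stick 3  [load 18/19]
  5 → USB stick 4 (new)  [load 5/19]
  3 → USB stick 4  [load 8/19]
  6 → USB stick 4  [load 14/19]
4 USB sticks opened.

4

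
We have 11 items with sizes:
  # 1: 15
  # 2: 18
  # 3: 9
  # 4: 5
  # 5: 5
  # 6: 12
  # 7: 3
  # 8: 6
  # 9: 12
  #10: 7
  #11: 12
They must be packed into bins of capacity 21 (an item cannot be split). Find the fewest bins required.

6

Total = 18 + 15 + 12 + 12 + 12 + 9 + 7 + 6 + 5 + 5 + 3 = 104.
Lower bound: ⌈104/21⌉ = 5 bins.
A packing using 6 bins:
  bin 1: 18 + 3 = 21
  bin 2: 15 + 6 = 21
  bin 3: 12 + 9 = 21
  bin 4: 12 + 7 = 19
  bin 5: 12 + 5 = 17
  bin 6: 5 = 5
No arrangement into 5 bins stays within capacity, so 6 is optimal.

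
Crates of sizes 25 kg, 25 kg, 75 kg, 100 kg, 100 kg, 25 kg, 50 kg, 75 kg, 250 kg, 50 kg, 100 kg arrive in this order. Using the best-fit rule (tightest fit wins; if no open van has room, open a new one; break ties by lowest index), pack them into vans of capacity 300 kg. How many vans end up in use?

  25 → van 1 (new)  [load 25/300]
  25 → van 1  [load 50/300]
  75 → van 1  [load 125/300]
  100 → van 1  [load 225/300]
  100 → van 2 (new)  [load 100/300]
  25 → van 1  [load 250/300]
  50 → van 1  [load 300/300]
  75 → van 2  [load 175/300]
  250 → van 3 (new)  [load 250/300]
  50 → van 3  [load 300/300]
  100 → van 2  [load 275/300]
3 vans opened.

3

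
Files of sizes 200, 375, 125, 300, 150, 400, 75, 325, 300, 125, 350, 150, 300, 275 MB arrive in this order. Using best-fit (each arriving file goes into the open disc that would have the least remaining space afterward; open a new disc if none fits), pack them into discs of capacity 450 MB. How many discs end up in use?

9

  200 → disc 1 (new)  [load 200/450]
  375 → disc 2 (new)  [load 375/450]
  125 → disc 1  [load 325/450]
  300 → disc 3 (new)  [load 300/450]
  150 → disc 3  [load 450/450]
  400 → disc 4 (new)  [load 400/450]
  75 → disc 2  [load 450/450]
  325 → disc 5 (new)  [load 325/450]
  300 → disc 6 (new)  [load 300/450]
  125 → disc 1  [load 450/450]
  350 → disc 7 (new)  [load 350/450]
  150 → disc 6  [load 450/450]
  300 → disc 8 (new)  [load 300/450]
  275 → disc 9 (new)  [load 275/450]
9 discs opened.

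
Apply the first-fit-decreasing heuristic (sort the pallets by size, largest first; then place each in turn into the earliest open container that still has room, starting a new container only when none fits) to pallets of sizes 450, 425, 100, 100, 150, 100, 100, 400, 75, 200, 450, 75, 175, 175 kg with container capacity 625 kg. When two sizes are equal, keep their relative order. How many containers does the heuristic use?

5

Sorted descending: 450, 450, 425, 400, 200, 175, 175, 150, 100, 100, 100, 100, 75, 75.
  450 → container 1 (new)  [load 450/625]
  450 → container 2 (new)  [load 450/625]
  425 → container 3 (new)  [load 425/625]
  400 → container 4 (new)  [load 400/625]
  200 → container 3  [load 625/625]
  175 → container 1  [load 625/625]
  175 → container 2  [load 625/625]
  150 → container 4  [load 550/625]
  100 → container 5 (new)  [load 100/625]
  100 → container 5  [load 200/625]
  100 → container 5  [load 300/625]
  100 → container 5  [load 400/625]
  75 → container 4  [load 625/625]
  75 → container 5  [load 475/625]
5 containers opened.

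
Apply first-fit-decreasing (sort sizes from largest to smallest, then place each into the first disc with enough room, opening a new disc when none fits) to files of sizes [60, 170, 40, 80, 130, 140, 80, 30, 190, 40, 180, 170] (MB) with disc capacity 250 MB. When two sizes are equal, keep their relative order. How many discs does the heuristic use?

Sorted descending: 190, 180, 170, 170, 140, 130, 80, 80, 60, 40, 40, 30.
  190 → disc 1 (new)  [load 190/250]
  180 → disc 2 (new)  [load 180/250]
  170 → disc 3 (new)  [load 170/250]
  170 → disc 4 (new)  [load 170/250]
  140 → disc 5 (new)  [load 140/250]
  130 → disc 6 (new)  [load 130/250]
  80 → disc 3  [load 250/250]
  80 → disc 4  [load 250/250]
  60 → disc 1  [load 250/250]
  40 → disc 2  [load 220/250]
  40 → disc 5  [load 180/250]
  30 → disc 2  [load 250/250]
6 discs opened.

6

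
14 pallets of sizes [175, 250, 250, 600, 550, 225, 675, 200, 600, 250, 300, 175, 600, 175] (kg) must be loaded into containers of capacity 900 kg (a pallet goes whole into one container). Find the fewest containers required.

Total = 675 + 600 + 600 + 600 + 550 + 300 + 250 + 250 + 250 + 225 + 200 + 175 + 175 + 175 = 5025 kg.
Lower bound: ⌈5025/900⌉ = 6 containers.
A packing using 6 containers:
  container 1: 675 + 225 = 900
  container 2: 600 + 300 = 900
  container 3: 600 + 250 = 850
  container 4: 600 + 250 = 850
  container 5: 550 + 250 = 800
  container 6: 200 + 175 + 175 + 175 = 725
This matches the lower bound, so 6 is optimal.

6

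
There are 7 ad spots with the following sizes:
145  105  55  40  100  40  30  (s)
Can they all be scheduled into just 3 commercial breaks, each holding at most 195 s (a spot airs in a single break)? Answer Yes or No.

A valid assignment using 3 commercial breaks:
  break 1: 145 + 40 = 185
  break 2: 105 + 55 + 30 = 190
  break 3: 100 + 40 = 140
Every load is within 195 s, so 3 commercial breaks suffice.

Yes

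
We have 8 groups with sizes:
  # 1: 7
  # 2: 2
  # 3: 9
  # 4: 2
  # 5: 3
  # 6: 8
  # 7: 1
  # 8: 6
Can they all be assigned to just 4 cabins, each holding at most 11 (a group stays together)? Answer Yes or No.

Yes

A valid assignment using 4 cabins:
  cabin 1: 9 + 2 = 11
  cabin 2: 8 + 3 = 11
  cabin 3: 7 + 2 + 1 = 10
  cabin 4: 6 = 6
Every load is within 11, so 4 cabins suffice.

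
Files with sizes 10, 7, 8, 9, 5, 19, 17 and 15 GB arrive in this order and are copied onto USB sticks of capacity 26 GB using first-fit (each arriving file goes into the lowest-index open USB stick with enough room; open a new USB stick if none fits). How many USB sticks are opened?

5

  10 → USB stick 1 (new)  [load 10/26]
  7 → USB stick 1  [load 17/26]
  8 → USB stick 1  [load 25/26]
  9 → USB stick 2 (new)  [load 9/26]
  5 → USB stick 2  [load 14/26]
  19 → USB stick 3 (new)  [load 19/26]
  17 → USB stick 4 (new)  [load 17/26]
  15 → USB stick 5 (new)  [load 15/26]
5 USB sticks opened.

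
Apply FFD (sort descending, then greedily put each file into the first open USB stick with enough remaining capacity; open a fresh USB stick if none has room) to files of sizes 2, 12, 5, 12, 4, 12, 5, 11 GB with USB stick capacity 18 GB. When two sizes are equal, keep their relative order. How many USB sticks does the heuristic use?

Sorted descending: 12, 12, 12, 11, 5, 5, 4, 2.
  12 → USB stick 1 (new)  [load 12/18]
  12 → USB stick 2 (new)  [load 12/18]
  12 → USB stick 3 (new)  [load 12/18]
  11 → USB stick 4 (new)  [load 11/18]
  5 → USB stick 1  [load 17/18]
  5 → USB stick 2  [load 17/18]
  4 → USB stick 3  [load 16/18]
  2 → USB stick 3  [load 18/18]
4 USB sticks opened.

4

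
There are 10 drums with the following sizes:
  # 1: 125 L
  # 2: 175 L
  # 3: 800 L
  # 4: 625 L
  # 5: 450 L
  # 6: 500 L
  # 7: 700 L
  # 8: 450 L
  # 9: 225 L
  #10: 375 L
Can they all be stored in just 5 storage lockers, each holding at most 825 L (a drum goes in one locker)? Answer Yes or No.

Total = 4425 L; ⌈4425/825⌉ = 6.
At least 6 storage lockers are required, but only 5 are allowed.

No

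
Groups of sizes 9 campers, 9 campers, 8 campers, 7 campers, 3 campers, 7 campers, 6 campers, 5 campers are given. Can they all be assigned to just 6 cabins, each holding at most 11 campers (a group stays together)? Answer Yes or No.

A valid assignment using 6 cabins:
  cabin 1: 9 = 9
  cabin 2: 9 = 9
  cabin 3: 8 + 3 = 11
  cabin 4: 7 = 7
  cabin 5: 7 = 7
  cabin 6: 6 + 5 = 11
Every load is within 11 campers, so 6 cabins suffice.

Yes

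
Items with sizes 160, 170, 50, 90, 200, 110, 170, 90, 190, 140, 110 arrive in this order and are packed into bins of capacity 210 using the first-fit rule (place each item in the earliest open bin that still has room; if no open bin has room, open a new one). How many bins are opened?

  160 → bin 1 (new)  [load 160/210]
  170 → bin 2 (new)  [load 170/210]
  50 → bin 1  [load 210/210]
  90 → bin 3 (new)  [load 90/210]
  200 → bin 4 (new)  [load 200/210]
  110 → bin 3  [load 200/210]
  170 → bin 5 (new)  [load 170/210]
  90 → bin 6 (new)  [load 90/210]
  190 → bin 7 (new)  [load 190/210]
  140 → bin 8 (new)  [load 140/210]
  110 → bin 6  [load 200/210]
8 bins opened.

8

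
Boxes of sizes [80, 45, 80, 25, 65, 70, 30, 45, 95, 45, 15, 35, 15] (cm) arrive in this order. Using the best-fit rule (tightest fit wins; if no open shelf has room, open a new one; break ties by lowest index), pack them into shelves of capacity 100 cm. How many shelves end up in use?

  80 → shelf 1 (new)  [load 80/100]
  45 → shelf 2 (new)  [load 45/100]
  80 → shelf 3 (new)  [load 80/100]
  25 → shelf 2  [load 70/100]
  65 → shelf 4 (new)  [load 65/100]
  70 → shelf 5 (new)  [load 70/100]
  30 → shelf 2  [load 100/100]
  45 → shelf 6 (new)  [load 45/100]
  95 → shelf 7 (new)  [load 95/100]
  45 → shelf 6  [load 90/100]
  15 → shelf 1  [load 95/100]
  35 → shelf 4  [load 100/100]
  15 → shelf 3  [load 95/100]
7 shelves opened.

7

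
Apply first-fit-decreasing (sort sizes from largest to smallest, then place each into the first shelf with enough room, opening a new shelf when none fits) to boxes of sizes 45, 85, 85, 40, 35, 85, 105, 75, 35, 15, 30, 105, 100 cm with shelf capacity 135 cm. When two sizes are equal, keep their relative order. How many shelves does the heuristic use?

7

Sorted descending: 105, 105, 100, 85, 85, 85, 75, 45, 40, 35, 35, 30, 15.
  105 → shelf 1 (new)  [load 105/135]
  105 → shelf 2 (new)  [load 105/135]
  100 → shelf 3 (new)  [load 100/135]
  85 → shelf 4 (new)  [load 85/135]
  85 → shelf 5 (new)  [load 85/135]
  85 → shelf 6 (new)  [load 85/135]
  75 → shelf 7 (new)  [load 75/135]
  45 → shelf 4  [load 130/135]
  40 → shelf 5  [load 125/135]
  35 → shelf 3  [load 135/135]
  35 → shelf 6  [load 120/135]
  30 → shelf 1  [load 135/135]
  15 → shelf 2  [load 120/135]
7 shelves opened.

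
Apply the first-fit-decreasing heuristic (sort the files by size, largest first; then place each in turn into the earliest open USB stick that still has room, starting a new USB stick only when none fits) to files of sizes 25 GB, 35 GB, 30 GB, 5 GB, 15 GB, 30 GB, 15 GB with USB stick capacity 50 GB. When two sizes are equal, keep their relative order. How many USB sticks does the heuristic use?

4

Sorted descending: 35, 30, 30, 25, 15, 15, 5.
  35 → USB stick 1 (new)  [load 35/50]
  30 → USB stick 2 (new)  [load 30/50]
  30 → USB stick 3 (new)  [load 30/50]
  25 → USB stick 4 (new)  [load 25/50]
  15 → USB stick 1  [load 50/50]
  15 → USB stick 2  [load 45/50]
  5 → USB stick 2  [load 50/50]
4 USB sticks opened.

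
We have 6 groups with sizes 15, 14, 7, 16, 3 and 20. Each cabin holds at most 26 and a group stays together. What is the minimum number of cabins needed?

4

Total = 20 + 16 + 15 + 14 + 7 + 3 = 75.
Lower bound: ⌈75/26⌉ = 3 cabins.
Also, 4 groups each exceed 13, and no two of those can share a cabin, so at least 4 cabins are needed.
A packing using 4 cabins:
  cabin 1: 20 + 3 = 23
  cabin 2: 16 + 7 = 23
  cabin 3: 15 = 15
  cabin 4: 14 = 14
This matches the lower bound, so 4 is optimal.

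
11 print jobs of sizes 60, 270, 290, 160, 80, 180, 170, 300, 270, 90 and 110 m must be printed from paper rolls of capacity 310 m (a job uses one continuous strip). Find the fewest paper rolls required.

7

Total = 300 + 290 + 270 + 270 + 180 + 170 + 160 + 110 + 90 + 80 + 60 = 1980 m.
Lower bound: ⌈1980/310⌉ = 7 paper rolls.
A packing using 7 paper rolls:
  roll 1: 300 = 300
  roll 2: 290 = 290
  roll 3: 270 = 270
  roll 4: 270 = 270
  roll 5: 180 + 110 = 290
  roll 6: 170 + 90 = 260
  roll 7: 160 + 80 + 60 = 300
This matches the lower bound, so 7 is optimal.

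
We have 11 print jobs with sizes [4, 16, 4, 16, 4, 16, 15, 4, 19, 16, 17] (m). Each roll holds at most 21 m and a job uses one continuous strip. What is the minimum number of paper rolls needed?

7

Total = 19 + 17 + 16 + 16 + 16 + 16 + 15 + 4 + 4 + 4 + 4 = 131 m.
Lower bound: ⌈131/21⌉ = 7 paper rolls.
A packing using 7 paper rolls:
  roll 1: 19 = 19
  roll 2: 17 + 4 = 21
  roll 3: 16 + 4 = 20
  roll 4: 16 + 4 = 20
  roll 5: 16 + 4 = 20
  roll 6: 16 = 16
  roll 7: 15 = 15
This matches the lower bound, so 7 is optimal.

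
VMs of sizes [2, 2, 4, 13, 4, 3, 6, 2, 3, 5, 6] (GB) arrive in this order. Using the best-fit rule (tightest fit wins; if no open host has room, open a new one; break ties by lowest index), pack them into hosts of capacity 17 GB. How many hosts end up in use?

  2 → host 1 (new)  [load 2/17]
  2 → host 1  [load 4/17]
  4 → host 1  [load 8/17]
  13 → host 2 (new)  [load 13/17]
  4 → host 2  [load 17/17]
  3 → host 1  [load 11/17]
  6 → host 1  [load 17/17]
  2 → host 3 (new)  [load 2/17]
  3 → host 3  [load 5/17]
  5 → host 3  [load 10/17]
  6 → host 3  [load 16/17]
3 hosts opened.

3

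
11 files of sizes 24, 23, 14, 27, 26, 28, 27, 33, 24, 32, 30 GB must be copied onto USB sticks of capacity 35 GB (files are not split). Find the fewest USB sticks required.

11

Total = 33 + 32 + 30 + 28 + 27 + 27 + 26 + 24 + 24 + 23 + 14 = 288 GB.
Lower bound: ⌈288/35⌉ = 9 USB sticks.
Also, 10 files each exceed 35/2 GB, and no two of those can share a USB stick, so at least 10 USB sticks are needed.
A packing using 11 USB sticks:
  USB stick 1: 33 = 33
  USB stick 2: 32 = 32
  USB stick 3: 30 = 30
  USB stick 4: 28 = 28
  USB stick 5: 27 = 27
  USB stick 6: 27 = 27
  USB stick 7: 26 = 26
  USB stick 8: 24 = 24
  USB stick 9: 24 = 24
  USB stick 10: 23 = 23
  USB stick 11: 14 = 14
No arrangement into 10 USB sticks stays within capacity, so 11 is optimal.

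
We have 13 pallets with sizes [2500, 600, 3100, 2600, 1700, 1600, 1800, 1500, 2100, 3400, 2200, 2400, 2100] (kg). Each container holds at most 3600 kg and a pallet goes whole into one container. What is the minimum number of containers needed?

Total = 3400 + 3100 + 2600 + 2500 + 2400 + 2200 + 2100 + 2100 + 1800 + 1700 + 1600 + 1500 + 600 = 27600 kg.
Lower bound: ⌈27600/3600⌉ = 8 containers.
A packing using 10 containers:
  container 1: 3400 = 3400
  container 2: 3100 = 3100
  container 3: 2600 + 600 = 3200
  container 4: 2500 = 2500
  container 5: 2400 = 2400
  container 6: 2200 = 2200
  container 7: 2100 + 1500 = 3600
  container 8: 2100 = 2100
  container 9: 1800 + 1700 = 3500
  container 10: 1600 = 1600
No arrangement into 9 containers stays within capacity, so 10 is optimal.

10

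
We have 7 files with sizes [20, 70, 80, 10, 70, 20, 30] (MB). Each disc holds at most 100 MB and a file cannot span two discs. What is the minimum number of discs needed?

Total = 80 + 70 + 70 + 30 + 20 + 20 + 10 = 300 MB.
Lower bound: ⌈300/100⌉ = 3 discs.
A packing using 3 discs:
  disc 1: 80 + 20 = 100
  disc 2: 70 + 30 = 100
  disc 3: 70 + 20 + 10 = 100
This matches the lower bound, so 3 is optimal.

3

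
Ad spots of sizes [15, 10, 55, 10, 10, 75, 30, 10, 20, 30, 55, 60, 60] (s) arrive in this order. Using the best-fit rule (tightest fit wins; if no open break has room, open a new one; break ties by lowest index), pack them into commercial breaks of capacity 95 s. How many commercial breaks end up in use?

6

  15 → break 1 (new)  [load 15/95]
  10 → break 1  [load 25/95]
  55 → break 1  [load 80/95]
  10 → break 1  [load 90/95]
  10 → break 2 (new)  [load 10/95]
  75 → break 2  [load 85/95]
  30 → break 3 (new)  [load 30/95]
  10 → break 2  [load 95/95]
  20 → break 3  [load 50/95]
  30 → break 3  [load 80/95]
  55 → break 4 (new)  [load 55/95]
  60 → break 5 (new)  [load 60/95]
  60 → break 6 (new)  [load 60/95]
6 commercial breaks opened.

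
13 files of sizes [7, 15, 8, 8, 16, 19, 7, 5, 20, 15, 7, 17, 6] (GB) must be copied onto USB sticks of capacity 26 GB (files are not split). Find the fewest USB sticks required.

7

Total = 20 + 19 + 17 + 16 + 15 + 15 + 8 + 8 + 7 + 7 + 7 + 6 + 5 = 150 GB.
Lower bound: ⌈150/26⌉ = 6 USB sticks.
A packing using 7 USB sticks:
  USB stick 1: 20 + 6 = 26
  USB stick 2: 19 + 7 = 26
  USB stick 3: 17 + 8 = 25
  USB stick 4: 16 + 8 = 24
  USB stick 5: 15 + 7 = 22
  USB stick 6: 15 + 7 = 22
  USB stick 7: 5 = 5
No arrangement into 6 USB sticks stays within capacity, so 7 is optimal.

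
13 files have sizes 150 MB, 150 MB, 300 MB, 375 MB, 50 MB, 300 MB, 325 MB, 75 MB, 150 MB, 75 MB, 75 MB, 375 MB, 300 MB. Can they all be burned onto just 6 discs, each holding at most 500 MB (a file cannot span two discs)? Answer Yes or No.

A valid assignment using 6 discs:
  disc 1: 375 + 75 + 50 = 500
  disc 2: 375 + 75 = 450
  disc 3: 325 + 150 = 475
  disc 4: 300 + 150 = 450
  disc 5: 300 + 150 = 450
  disc 6: 300 + 75 = 375
Every load is within 500 MB, so 6 discs suffice.

Yes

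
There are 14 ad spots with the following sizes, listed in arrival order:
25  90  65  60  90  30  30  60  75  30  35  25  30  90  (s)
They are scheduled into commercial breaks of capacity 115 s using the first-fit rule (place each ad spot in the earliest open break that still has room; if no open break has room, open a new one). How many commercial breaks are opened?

8

  25 → break 1 (new)  [load 25/115]
  90 → break 1  [load 115/115]
  65 → break 2 (new)  [load 65/115]
  60 → break 3 (new)  [load 60/115]
  90 → break 4 (new)  [load 90/115]
  30 → break 2  [load 95/115]
  30 → break 3  [load 90/115]
  60 → break 5 (new)  [load 60/115]
  75 → break 6 (new)  [load 75/115]
  30 → break 5  [load 90/115]
  35 → break 6  [load 110/115]
  25 → break 3  [load 115/115]
  30 → break 7 (new)  [load 30/115]
  90 → break 8 (new)  [load 90/115]
8 commercial breaks opened.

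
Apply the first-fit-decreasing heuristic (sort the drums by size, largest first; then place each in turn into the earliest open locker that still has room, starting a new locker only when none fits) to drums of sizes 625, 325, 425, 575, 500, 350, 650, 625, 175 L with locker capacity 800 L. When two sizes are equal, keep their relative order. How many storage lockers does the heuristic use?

Sorted descending: 650, 625, 625, 575, 500, 425, 350, 325, 175.
  650 → locker 1 (new)  [load 650/800]
  625 → locker 2 (new)  [load 625/800]
  625 → locker 3 (new)  [load 625/800]
  575 → locker 4 (new)  [load 575/800]
  500 → locker 5 (new)  [load 500/800]
  425 → locker 6 (new)  [load 425/800]
  350 → locker 6  [load 775/800]
  325 → locker 7 (new)  [load 325/800]
  175 → locker 2  [load 800/800]
7 storage lockers opened.

7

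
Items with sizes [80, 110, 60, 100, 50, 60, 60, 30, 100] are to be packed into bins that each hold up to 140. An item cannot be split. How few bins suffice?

6

Total = 110 + 100 + 100 + 80 + 60 + 60 + 60 + 50 + 30 = 650.
Lower bound: ⌈650/140⌉ = 5 bins.
A packing using 6 bins:
  bin 1: 110 + 30 = 140
  bin 2: 100 = 100
  bin 3: 100 = 100
  bin 4: 80 + 60 = 140
  bin 5: 60 + 60 = 120
  bin 6: 50 = 50
No arrangement into 5 bins stays within capacity, so 6 is optimal.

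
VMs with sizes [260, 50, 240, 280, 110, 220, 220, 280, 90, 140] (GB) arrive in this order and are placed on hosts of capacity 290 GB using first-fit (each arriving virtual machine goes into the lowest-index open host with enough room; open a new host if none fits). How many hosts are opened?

8

  260 → host 1 (new)  [load 260/290]
  50 → host 2 (new)  [load 50/290]
  240 → host 2  [load 290/290]
  280 → host 3 (new)  [load 280/290]
  110 → host 4 (new)  [load 110/290]
  220 → host 5 (new)  [load 220/290]
  220 → host 6 (new)  [load 220/290]
  280 → host 7 (new)  [load 280/290]
  90 → host 4  [load 200/290]
  140 → host 8 (new)  [load 140/290]
8 hosts opened.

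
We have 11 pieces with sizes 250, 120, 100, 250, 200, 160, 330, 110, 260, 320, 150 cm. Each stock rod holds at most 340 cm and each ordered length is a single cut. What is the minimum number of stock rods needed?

Total = 330 + 320 + 260 + 250 + 250 + 200 + 160 + 150 + 120 + 110 + 100 = 2250 cm.
Lower bound: ⌈2250/340⌉ = 7 stock rods.
A packing using 8 stock rods:
  stock rod 1: 330 = 330
  stock rod 2: 320 = 320
  stock rod 3: 260 = 260
  stock rod 4: 250 = 250
  stock rod 5: 250 = 250
  stock rod 6: 200 + 120 = 320
  stock rod 7: 160 + 150 = 310
  stock rod 8: 110 + 100 = 210
No arrangement into 7 stock rods stays within capacity, so 8 is optimal.

8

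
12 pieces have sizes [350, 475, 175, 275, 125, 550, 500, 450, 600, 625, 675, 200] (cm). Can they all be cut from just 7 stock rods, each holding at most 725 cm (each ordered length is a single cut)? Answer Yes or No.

Total = 5000 cm; ⌈5000/725⌉ = 7.
The bound of 7 does not rule out 7, but exhaustive search shows no assignment into 7 stock rods of capacity 725 cm exists — the minimum is 8.

No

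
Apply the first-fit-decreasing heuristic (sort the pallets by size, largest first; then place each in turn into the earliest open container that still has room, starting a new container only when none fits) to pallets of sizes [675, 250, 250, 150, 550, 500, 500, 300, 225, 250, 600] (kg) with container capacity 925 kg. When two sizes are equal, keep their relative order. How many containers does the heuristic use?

5

Sorted descending: 675, 600, 550, 500, 500, 300, 250, 250, 250, 225, 150.
  675 → container 1 (new)  [load 675/925]
  600 → container 2 (new)  [load 600/925]
  550 → container 3 (new)  [load 550/925]
  500 → container 4 (new)  [load 500/925]
  500 → container 5 (new)  [load 500/925]
  300 → container 2  [load 900/925]
  250 → container 1  [load 925/925]
  250 → container 3  [load 800/925]
  250 → container 4  [load 750/925]
  225 → container 5  [load 725/925]
  150 → container 4  [load 900/925]
5 containers opened.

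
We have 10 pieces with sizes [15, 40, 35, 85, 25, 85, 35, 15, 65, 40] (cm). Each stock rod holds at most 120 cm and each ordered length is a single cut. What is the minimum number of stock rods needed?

Total = 85 + 85 + 65 + 40 + 40 + 35 + 35 + 25 + 15 + 15 = 440 cm.
Lower bound: ⌈440/120⌉ = 4 stock rods.
A packing using 4 stock rods:
  stock rod 1: 85 + 35 = 120
  stock rod 2: 85 + 35 = 120
  stock rod 3: 65 + 40 + 15 = 120
  stock rod 4: 40 + 25 + 15 = 80
This matches the lower bound, so 4 is optimal.

4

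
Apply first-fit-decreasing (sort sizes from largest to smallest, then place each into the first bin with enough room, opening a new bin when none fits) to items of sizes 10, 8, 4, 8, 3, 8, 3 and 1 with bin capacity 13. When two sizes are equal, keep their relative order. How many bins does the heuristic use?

Sorted descending: 10, 8, 8, 8, 4, 3, 3, 1.
  10 → bin 1 (new)  [load 10/13]
  8 → bin 2 (new)  [load 8/13]
  8 → bin 3 (new)  [load 8/13]
  8 → bin 4 (new)  [load 8/13]
  4 → bin 2  [load 12/13]
  3 → bin 1  [load 13/13]
  3 → bin 3  [load 11/13]
  1 → bin 2  [load 13/13]
4 bins opened.

4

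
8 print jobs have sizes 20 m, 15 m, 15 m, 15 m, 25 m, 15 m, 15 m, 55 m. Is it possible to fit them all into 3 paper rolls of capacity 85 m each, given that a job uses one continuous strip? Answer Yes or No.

A valid assignment using 3 paper rolls:
  roll 1: 55 + 25 = 80
  roll 2: 20 + 15 + 15 + 15 + 15 = 80
  roll 3: 15 = 15
Every load is within 85 m, so 3 paper rolls suffice.

Yes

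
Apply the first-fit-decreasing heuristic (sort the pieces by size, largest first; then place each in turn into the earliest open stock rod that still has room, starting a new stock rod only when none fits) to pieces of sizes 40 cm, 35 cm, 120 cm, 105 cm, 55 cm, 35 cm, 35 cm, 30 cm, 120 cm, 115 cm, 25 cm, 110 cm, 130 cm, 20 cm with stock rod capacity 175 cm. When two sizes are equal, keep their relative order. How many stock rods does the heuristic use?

6

Sorted descending: 130, 120, 120, 115, 110, 105, 55, 40, 35, 35, 35, 30, 25, 20.
  130 → stock rod 1 (new)  [load 130/175]
  120 → stock rod 2 (new)  [load 120/175]
  120 → stock rod 3 (new)  [load 120/175]
  115 → stock rod 4 (new)  [load 115/175]
  110 → stock rod 5 (new)  [load 110/175]
  105 → stock rod 6 (new)  [load 105/175]
  55 → stock rod 2  [load 175/175]
  40 → stock rod 1  [load 170/175]
  35 → stock rod 3  [load 155/175]
  35 → stock rod 4  [load 150/175]
  35 → stock rod 5  [load 145/175]
  30 → stock rod 5  [load 175/175]
  25 → stock rod 4  [load 175/175]
  20 → stock rod 3  [load 175/175]
6 stock rods opened.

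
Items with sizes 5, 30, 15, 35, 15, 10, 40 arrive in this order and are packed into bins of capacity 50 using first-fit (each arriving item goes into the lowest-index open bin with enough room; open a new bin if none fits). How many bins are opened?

3

  5 → bin 1 (new)  [load 5/50]
  30 → bin 1  [load 35/50]
  15 → bin 1  [load 50/50]
  35 → bin 2 (new)  [load 35/50]
  15 → bin 2  [load 50/50]
  10 → bin 3 (new)  [load 10/50]
  40 → bin 3  [load 50/50]
3 bins opened.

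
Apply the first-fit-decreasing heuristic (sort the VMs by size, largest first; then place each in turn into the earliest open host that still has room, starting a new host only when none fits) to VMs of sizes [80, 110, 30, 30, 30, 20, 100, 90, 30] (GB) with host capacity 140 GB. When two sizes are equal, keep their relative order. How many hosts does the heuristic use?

Sorted descending: 110, 100, 90, 80, 30, 30, 30, 30, 20.
  110 → host 1 (new)  [load 110/140]
  100 → host 2 (new)  [load 100/140]
  90 → host 3 (new)  [load 90/140]
  80 → host 4 (new)  [load 80/140]
  30 → host 1  [load 140/140]
  30 → host 2  [load 130/140]
  30 → host 3  [load 120/140]
  30 → host 4  [load 110/140]
  20 → host 3  [load 140/140]
4 hosts opened.

4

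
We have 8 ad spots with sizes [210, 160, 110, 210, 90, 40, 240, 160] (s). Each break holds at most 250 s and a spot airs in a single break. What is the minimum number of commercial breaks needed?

Total = 240 + 210 + 210 + 160 + 160 + 110 + 90 + 40 = 1220 s.
Lower bound: ⌈1220/250⌉ = 5 commercial breaks.
A packing using 6 commercial breaks:
  break 1: 240 = 240
  break 2: 210 + 40 = 250
  break 3: 210 = 210
  break 4: 160 + 90 = 250
  break 5: 160 = 160
  break 6: 110 = 110
No arrangement into 5 commercial breaks stays within capacity, so 6 is optimal.

6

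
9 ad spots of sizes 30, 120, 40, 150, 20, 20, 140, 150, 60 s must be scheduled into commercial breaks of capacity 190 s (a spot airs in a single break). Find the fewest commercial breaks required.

Total = 150 + 150 + 140 + 120 + 60 + 40 + 30 + 20 + 20 = 730 s.
Lower bound: ⌈730/190⌉ = 4 commercial breaks.
A packing using 4 commercial breaks:
  break 1: 150 + 40 = 190
  break 2: 150 + 30 = 180
  break 3: 140 + 20 + 20 = 180
  break 4: 120 + 60 = 180
This matches the lower bound, so 4 is optimal.

4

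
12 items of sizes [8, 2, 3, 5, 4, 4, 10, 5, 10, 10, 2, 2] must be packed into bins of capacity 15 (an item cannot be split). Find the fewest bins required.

5

Total = 10 + 10 + 10 + 8 + 5 + 5 + 4 + 4 + 3 + 2 + 2 + 2 = 65.
Lower bound: ⌈65/15⌉ = 5 bins.
A packing using 5 bins:
  bin 1: 10 + 5 = 15
  bin 2: 10 + 5 = 15
  bin 3: 10 + 4 = 14
  bin 4: 8 + 4 + 3 = 15
  bin 5: 2 + 2 + 2 = 6
This matches the lower bound, so 5 is optimal.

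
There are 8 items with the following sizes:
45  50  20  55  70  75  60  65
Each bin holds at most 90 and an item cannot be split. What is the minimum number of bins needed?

7

Total = 75 + 70 + 65 + 60 + 55 + 50 + 45 + 20 = 440.
Lower bound: ⌈440/90⌉ = 5 bins.
Also, 6 items each exceed 45, and no two of those can share a bin, so at least 6 bins are needed.
A packing using 7 bins:
  bin 1: 75 = 75
  bin 2: 70 + 20 = 90
  bin 3: 65 = 65
  bin 4: 60 = 60
  bin 5: 55 = 55
  bin 6: 50 = 50
  bin 7: 45 = 45
No arrangement into 6 bins stays within capacity, so 7 is optimal.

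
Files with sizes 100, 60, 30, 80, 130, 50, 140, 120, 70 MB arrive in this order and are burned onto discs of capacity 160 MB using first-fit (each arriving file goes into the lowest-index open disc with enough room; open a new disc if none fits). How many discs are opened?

  100 → disc 1 (new)  [load 100/160]
  60 → disc 1  [load 160/160]
  30 → disc 2 (new)  [load 30/160]
  80 → disc 2  [load 110/160]
  130 → disc 3 (new)  [load 130/160]
  50 → disc 2  [load 160/160]
  140 → disc 4 (new)  [load 140/160]
  120 → disc 5 (new)  [load 120/160]
  70 → disc 6 (new)  [load 70/160]
6 discs opened.

6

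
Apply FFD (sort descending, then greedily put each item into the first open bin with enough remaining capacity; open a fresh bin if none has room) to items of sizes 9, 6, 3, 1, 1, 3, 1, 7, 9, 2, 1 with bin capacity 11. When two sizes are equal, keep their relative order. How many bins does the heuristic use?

4

Sorted descending: 9, 9, 7, 6, 3, 3, 2, 1, 1, 1, 1.
  9 → bin 1 (new)  [load 9/11]
  9 → bin 2 (new)  [load 9/11]
  7 → bin 3 (new)  [load 7/11]
  6 → bin 4 (new)  [load 6/11]
  3 → bin 3  [load 10/11]
  3 → bin 4  [load 9/11]
  2 → bin 1  [load 11/11]
  1 → bin 2  [load 10/11]
  1 → bin 2  [load 11/11]
  1 → bin 3  [load 11/11]
  1 → bin 4  [load 10/11]
4 bins opened.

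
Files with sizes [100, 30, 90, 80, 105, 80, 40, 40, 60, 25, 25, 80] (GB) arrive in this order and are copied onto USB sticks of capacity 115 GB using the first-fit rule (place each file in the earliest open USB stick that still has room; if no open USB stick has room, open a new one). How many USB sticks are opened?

  100 → USB stick 1 (new)  [load 100/115]
  30 → USB stick 2 (new)  [load 30/115]
  90 → USB stick 3 (new)  [load 90/115]
  80 → USB stick 2  [load 110/115]
  105 → USB stick 4 (new)  [load 105/115]
  80 → USB stick 5 (new)  [load 80/115]
  40 → USB stick 6 (new)  [load 40/115]
  40 → USB stick 6  [load 80/115]
  60 → USB stick 7 (new)  [load 60/115]
  25 → USB stick 3  [load 115/115]
  25 → USB stick 5  [load 105/115]
  80 → USB stick 8 (new)  [load 80/115]
8 USB sticks opened.

8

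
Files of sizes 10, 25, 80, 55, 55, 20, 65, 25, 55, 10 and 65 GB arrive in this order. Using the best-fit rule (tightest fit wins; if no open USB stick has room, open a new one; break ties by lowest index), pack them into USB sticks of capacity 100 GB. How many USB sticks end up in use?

  10 → USB stick 1 (new)  [load 10/100]
  25 → USB stick 1  [load 35/100]
  80 → USB stick 2 (new)  [load 80/100]
  55 → USB stick 1  [load 90/100]
  55 → USB stick 3 (new)  [load 55/100]
  20 → USB stick 2  [load 100/100]
  65 → USB stick 4 (new)  [load 65/100]
  25 → USB stick 4  [load 90/100]
  55 → USB stick 5 (new)  [load 55/100]
  10 → USB stick 1  [load 100/100]
  65 → USB stick 6 (new)  [load 65/100]
6 USB sticks opened.

6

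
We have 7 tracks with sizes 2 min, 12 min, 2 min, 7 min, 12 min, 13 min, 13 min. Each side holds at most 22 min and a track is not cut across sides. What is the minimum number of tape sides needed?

Total = 13 + 13 + 12 + 12 + 7 + 2 + 2 = 61 min.
Lower bound: ⌈61/22⌉ = 3 tape sides.
Also, 4 tracks each exceed 11 min, and no two of those can share a side, so at least 4 tape sides are needed.
A packing using 4 tape sides:
  side 1: 13 + 7 + 2 = 22
  side 2: 13 + 2 = 15
  side 3: 12 = 12
  side 4: 12 = 12
This matches the lower bound, so 4 is optimal.

4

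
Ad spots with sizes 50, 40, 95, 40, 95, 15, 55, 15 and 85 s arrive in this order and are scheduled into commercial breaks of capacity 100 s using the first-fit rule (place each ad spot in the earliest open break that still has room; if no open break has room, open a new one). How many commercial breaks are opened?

  50 → break 1 (new)  [load 50/100]
  40 → break 1  [load 90/100]
  95 → break 2 (new)  [load 95/100]
  40 → break 3 (new)  [load 40/100]
  95 → break 4 (new)  [load 95/100]
  15 → break 3  [load 55/100]
  55 → break 5 (new)  [load 55/100]
  15 → break 3  [load 70/100]
  85 → break 6 (new)  [load 85/100]
6 commercial breaks opened.

6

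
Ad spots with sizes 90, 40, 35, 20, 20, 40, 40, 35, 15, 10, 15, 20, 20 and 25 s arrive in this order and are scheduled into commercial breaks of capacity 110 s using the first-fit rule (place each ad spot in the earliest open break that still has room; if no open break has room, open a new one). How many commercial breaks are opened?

  90 → break 1 (new)  [load 90/110]
  40 → break 2 (new)  [load 40/110]
  35 → break 2  [load 75/110]
  20 → break 1  [load 110/110]
  20 → break 2  [load 95/110]
  40 → break 3 (new)  [load 40/110]
  40 → break 3  [load 80/110]
  35 → break 4 (new)  [load 35/110]
  15 → break 2  [load 110/110]
  10 → break 3  [load 90/110]
  15 → break 3  [load 105/110]
  20 → break 4  [load 55/110]
  20 → break 4  [load 75/110]
  25 → break 4  [load 100/110]
4 commercial breaks opened.

4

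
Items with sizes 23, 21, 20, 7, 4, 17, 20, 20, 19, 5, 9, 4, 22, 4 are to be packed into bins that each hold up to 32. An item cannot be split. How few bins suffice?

8

Total = 23 + 22 + 21 + 20 + 20 + 20 + 19 + 17 + 9 + 7 + 5 + 4 + 4 + 4 = 195.
Lower bound: ⌈195/32⌉ = 7 bins.
Also, 8 items each exceed 16, and no two of those can share a bin, so at least 8 bins are needed.
A packing using 8 bins:
  bin 1: 23 + 9 = 32
  bin 2: 22 + 7 = 29
  bin 3: 21 + 5 + 4 = 30
  bin 4: 20 + 4 + 4 = 28
  bin 5: 20 = 20
  bin 6: 20 = 20
  bin 7: 19 = 19
  bin 8: 17 = 17
This matches the lower bound, so 8 is optimal.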